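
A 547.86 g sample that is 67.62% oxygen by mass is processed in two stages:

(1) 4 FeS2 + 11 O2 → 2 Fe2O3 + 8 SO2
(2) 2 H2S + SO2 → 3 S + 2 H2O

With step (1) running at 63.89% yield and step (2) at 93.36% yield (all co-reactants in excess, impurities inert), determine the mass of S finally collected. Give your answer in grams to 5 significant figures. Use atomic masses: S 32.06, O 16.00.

Pure O2 = 547.86 × 0.6762 = 370.463 g.
M(O2) = 2(16.00) = 32.00 g/mol.
M(S) = 32.06 g/mol.
n(O2) = 370.463 / 32.00 = 11.5770 mol.
Step 1 (O2:SO2 = 11:8): theoretical n(SO2) = 8.41961 mol; at 63.89% yield, n(SO2) = 5.37929 mol.
Step 2 (SO2:S = 1:3): theoretical n(S) = 16.1379 mol, so theoretical mass = 16.1379 × 32.06 = 517.380 g.
At 93.36% yield, actual mass of S = 517.380 × 0.9336 = 483.026 g.

483.03 g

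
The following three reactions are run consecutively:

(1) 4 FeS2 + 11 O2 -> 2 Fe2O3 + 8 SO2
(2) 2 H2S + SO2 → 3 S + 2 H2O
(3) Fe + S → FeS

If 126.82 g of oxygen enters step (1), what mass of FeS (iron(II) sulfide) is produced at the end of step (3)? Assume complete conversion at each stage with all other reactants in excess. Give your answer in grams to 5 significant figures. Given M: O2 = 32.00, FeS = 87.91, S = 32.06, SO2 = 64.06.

760.14 g

n(O2) = 126.82 / 32.00 = 3.96312 mol.
Reaction (1): O2→SO2 ratio 11:8 ⇒ n(SO2) = 2.88227 mol.
Reaction (2): SO2→S ratio 1:3 ⇒ n(S) = 8.64682 mol.
Reaction (3): S→FeS ratio 1:1 ⇒ n(FeS) = 8.64682 mol.
Mass of FeS = 8.64682 × 87.91 = 760.142 g.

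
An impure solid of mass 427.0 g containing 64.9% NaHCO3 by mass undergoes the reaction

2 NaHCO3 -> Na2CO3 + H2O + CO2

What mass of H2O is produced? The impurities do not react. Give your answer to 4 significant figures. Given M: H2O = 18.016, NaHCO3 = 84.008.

Mass of pure NaHCO3 = 427.0 g × 0.649 = 277.12 g.
n(NaHCO3) = 277.12 g / 84.008 g/mol = 3.2988 mol.
From the equation the NaHCO3:H2O mole ratio is 2:1, so n(H2O) = 3.2988 × 1/2 = 1.6494 mol.
Mass of H2O = 1.6494 mol × 18.016 g/mol = 29.715 g.

29.72 g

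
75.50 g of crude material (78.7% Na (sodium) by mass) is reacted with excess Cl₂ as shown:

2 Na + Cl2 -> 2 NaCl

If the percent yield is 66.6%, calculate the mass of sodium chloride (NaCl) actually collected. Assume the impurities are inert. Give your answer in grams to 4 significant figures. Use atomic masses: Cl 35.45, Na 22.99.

Pure Na available = 75.50 g × 0.787 = 59.419 g.
M(Na) = 22.99 g/mol.
M(NaCl) = 22.99 + 35.45 = 58.44 g/mol.
n(Na) = 59.419 g / 22.99 g/mol = 2.5845 mol.
From the equation the Na:NaCl mole ratio is 2:2, so n(NaCl) = 2.5845 × 2/2 = 2.5845 mol.
Mass of NaCl = 2.5845 mol × 58.44 g/mol = 151.04 g.
Actual mass collected = 151.04 g × 0.666 = 100.59 g.

100.6 g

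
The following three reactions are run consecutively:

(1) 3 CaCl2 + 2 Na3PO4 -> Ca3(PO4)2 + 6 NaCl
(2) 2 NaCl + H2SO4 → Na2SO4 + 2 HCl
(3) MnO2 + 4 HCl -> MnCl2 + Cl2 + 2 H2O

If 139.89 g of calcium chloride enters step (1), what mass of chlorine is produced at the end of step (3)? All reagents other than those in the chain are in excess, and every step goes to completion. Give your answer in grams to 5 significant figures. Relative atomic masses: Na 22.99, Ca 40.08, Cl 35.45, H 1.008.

44.685 g

M(CaCl2) = 40.08 + 2(35.45) = 110.98 g/mol.
M(Cl2) = 2(35.45) = 70.90 g/mol.
n(CaCl2) = 139.89 / 110.98 = 1.26050 mol.
Reaction (1): CaCl2→NaCl ratio 3:6 ⇒ n(NaCl) = 2.52099 mol.
Reaction (2): NaCl→HCl ratio 2:2 ⇒ n(HCl) = 2.52099 mol.
Reaction (3): HCl→Cl2 ratio 4:1 ⇒ n(Cl2) = 0.630249 mol.
Mass of Cl2 = 0.630249 × 70.90 = 44.6846 g.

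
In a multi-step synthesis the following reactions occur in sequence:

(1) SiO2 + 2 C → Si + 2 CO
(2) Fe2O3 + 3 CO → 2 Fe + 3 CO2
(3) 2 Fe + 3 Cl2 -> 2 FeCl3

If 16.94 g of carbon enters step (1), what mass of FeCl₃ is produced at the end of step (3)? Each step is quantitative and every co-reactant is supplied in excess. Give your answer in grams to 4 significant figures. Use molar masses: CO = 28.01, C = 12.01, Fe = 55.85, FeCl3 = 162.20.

152.5 g

n(C) = 16.94 / 12.01 = 1.4105 mol.
Reaction (1): C→CO ratio 2:2 ⇒ n(CO) = 1.4105 mol.
Reaction (2): CO→Fe ratio 3:2 ⇒ n(Fe) = 0.94033 mol.
Reaction (3): Fe→FeCl3 ratio 2:2 ⇒ n(FeCl3) = 0.94033 mol.
Mass of FeCl3 = 0.94033 × 162.20 = 152.52 g.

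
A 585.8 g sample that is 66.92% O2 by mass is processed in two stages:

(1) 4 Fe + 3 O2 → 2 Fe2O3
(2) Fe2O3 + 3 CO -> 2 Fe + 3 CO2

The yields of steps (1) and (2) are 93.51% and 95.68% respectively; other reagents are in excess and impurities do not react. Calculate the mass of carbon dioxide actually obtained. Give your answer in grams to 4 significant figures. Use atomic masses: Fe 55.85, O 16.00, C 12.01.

964.8 g

Pure O2 = 585.8 × 0.6692 = 392.02 g.
M(O2) = 2(16.00) = 32.00 g/mol.
M(CO2) = 12.01 + 2(16.00) = 44.01 g/mol.
n(O2) = 392.02 / 32.00 = 12.251 mol.
Step 1 (O2:Fe2O3 = 3:2): theoretical n(Fe2O3) = 8.1670 mol; at 93.51% yield, n(Fe2O3) = 7.6370 mol.
Step 2 (Fe2O3:CO2 = 1:3): theoretical n(CO2) = 22.911 mol, so theoretical mass = 22.911 × 44.01 = 1008.3 g.
At 95.68% yield, actual mass of CO2 = 1008.3 × 0.9568 = 964.75 g.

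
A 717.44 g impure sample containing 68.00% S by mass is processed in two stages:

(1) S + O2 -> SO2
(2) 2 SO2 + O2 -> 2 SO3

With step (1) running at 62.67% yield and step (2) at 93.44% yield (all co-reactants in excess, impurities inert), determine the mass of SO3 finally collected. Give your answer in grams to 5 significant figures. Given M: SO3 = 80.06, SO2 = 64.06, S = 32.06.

Pure S = 717.44 × 0.6800 = 487.859 g.
n(S) = 487.859 / 32.06 = 15.2171 mol.
Step 1 (S:SO2 = 1:1): theoretical n(SO2) = 15.2171 mol; at 62.67% yield, n(SO2) = 9.53654 mol.
Step 2 (SO2:SO3 = 2:2): theoretical n(SO3) = 9.53654 mol, so theoretical mass = 9.53654 × 80.06 = 763.495 g.
At 93.44% yield, actual mass of SO3 = 763.495 × 0.9344 = 713.410 g.

713.41 g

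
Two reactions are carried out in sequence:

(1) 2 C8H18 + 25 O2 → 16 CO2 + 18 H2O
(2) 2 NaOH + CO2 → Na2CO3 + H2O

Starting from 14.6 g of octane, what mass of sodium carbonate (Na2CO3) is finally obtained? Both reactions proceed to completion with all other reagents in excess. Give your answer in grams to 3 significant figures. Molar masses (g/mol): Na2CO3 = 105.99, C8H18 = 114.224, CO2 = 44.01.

n(C8H18) = 14.60 / 114.224 = 0.1278 mol.
Step 1 gives a 2:16 ratio of C8H18 to CO2, so n(CO2) = 1.023 mol.
In step 2 the CO2:Na2CO3 ratio is 1:1, so n(Na2CO3) = 1.023 mol.
Mass of Na2CO3 = 1.023 × 105.99 = 108.4 g.

108 g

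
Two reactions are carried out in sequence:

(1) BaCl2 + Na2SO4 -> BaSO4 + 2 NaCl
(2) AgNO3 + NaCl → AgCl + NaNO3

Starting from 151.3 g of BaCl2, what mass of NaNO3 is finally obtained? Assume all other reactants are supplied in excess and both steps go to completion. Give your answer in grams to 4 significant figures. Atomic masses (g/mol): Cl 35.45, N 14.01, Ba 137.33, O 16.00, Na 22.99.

M(BaCl2) = 137.33 + 2(35.45) = 208.23 g/mol.
M(NaNO3) = 22.99 + 14.01 + 3(16.00) = 85.00 g/mol.
n(BaCl2) = 151.30 / 208.23 = 0.72660 mol.
Step 1 gives a 1:2 ratio of BaCl2 to NaCl, so n(NaCl) = 1.4532 mol.
In step 2 the NaCl:NaNO3 ratio is 1:1, so n(NaNO3) = 1.4532 mol.
Mass of NaNO3 = 1.4532 × 85.00 = 123.52 g.

123.5 g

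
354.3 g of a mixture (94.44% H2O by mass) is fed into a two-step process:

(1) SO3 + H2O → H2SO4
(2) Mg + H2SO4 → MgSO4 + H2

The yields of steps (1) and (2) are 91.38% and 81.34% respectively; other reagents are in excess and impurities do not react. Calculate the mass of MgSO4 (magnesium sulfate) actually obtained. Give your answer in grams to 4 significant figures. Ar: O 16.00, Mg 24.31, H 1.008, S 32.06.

1662 g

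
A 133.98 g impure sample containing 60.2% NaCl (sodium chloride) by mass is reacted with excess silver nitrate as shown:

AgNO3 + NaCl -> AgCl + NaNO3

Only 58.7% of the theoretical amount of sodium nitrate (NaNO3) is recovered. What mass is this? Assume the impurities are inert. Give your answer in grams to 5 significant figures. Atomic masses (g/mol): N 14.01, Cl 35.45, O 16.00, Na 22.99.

Pure NaCl available = 133.98 g × 0.602 = 80.6560 g.
M(NaCl) = 22.99 + 35.45 = 58.44 g/mol.
M(NaNO3) = 22.99 + 14.01 + 3(16.00) = 85.00 g/mol.
n(NaCl) = 80.6560 g / 58.44 g/mol = 1.38015 mol.
From the equation the NaCl:NaNO3 mole ratio is 1:1, so n(NaNO3) = 1.38015 × 1/1 = 1.38015 mol.
Mass of NaNO3 = 1.38015 mol × 85.00 g/mol = 117.313 g.
Actual mass collected = 117.313 g × 0.587 = 68.8626 g.

68.863 g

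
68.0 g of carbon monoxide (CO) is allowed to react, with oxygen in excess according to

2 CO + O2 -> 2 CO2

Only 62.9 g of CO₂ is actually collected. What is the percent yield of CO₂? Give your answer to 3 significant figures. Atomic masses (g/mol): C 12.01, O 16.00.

M(CO) = 12.01 + 16.00 = 28.01 g/mol.
M(CO2) = 12.01 + 2(16.00) = 44.01 g/mol.
n(CO) = 68.00 g / 28.01 g/mol = 2.428 mol.
From the equation the CO:CO2 mole ratio is 2:2, so n(CO2) = 2.428 × 2/2 = 2.428 mol.
Mass of CO2 = 2.428 mol × 44.01 g/mol = 106.8 g.
This is the theoretical yield. Percent yield = 62.9 g / 106.8 g × 100% = 58.87%.

58.9 %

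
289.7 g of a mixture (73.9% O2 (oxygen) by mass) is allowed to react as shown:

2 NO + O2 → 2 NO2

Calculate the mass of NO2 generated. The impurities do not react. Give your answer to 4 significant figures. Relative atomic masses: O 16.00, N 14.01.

Mass of pure O2 = 289.7 g × 0.739 = 214.09 g.
M(O2) = 2(16.00) = 32.00 g/mol.
M(NO2) = 14.01 + 2(16.00) = 46.01 g/mol.
n(O2) = 214.09 g / 32.00 g/mol = 6.6903 mol.
From the equation the O2:NO2 mole ratio is 1:2, so n(NO2) = 6.6903 × 2/1 = 13.381 mol.
Mass of NO2 = 13.381 mol × 46.01 g/mol = 615.64 g.

615.6 g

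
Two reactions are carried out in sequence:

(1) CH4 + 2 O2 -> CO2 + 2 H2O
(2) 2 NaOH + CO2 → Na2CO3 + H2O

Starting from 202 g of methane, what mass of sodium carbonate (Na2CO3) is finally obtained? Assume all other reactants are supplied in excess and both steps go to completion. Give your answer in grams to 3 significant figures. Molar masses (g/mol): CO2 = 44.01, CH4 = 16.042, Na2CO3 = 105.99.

n(CH4) = 202.0 / 16.042 = 12.59 mol.
Step 1 gives a 1:1 ratio of CH4 to CO2, so n(CO2) = 12.59 mol.
In step 2 the CO2:Na2CO3 ratio is 1:1, so n(Na2CO3) = 12.59 mol.
Mass of Na2CO3 = 12.59 × 105.99 = 1335 g.

1330 g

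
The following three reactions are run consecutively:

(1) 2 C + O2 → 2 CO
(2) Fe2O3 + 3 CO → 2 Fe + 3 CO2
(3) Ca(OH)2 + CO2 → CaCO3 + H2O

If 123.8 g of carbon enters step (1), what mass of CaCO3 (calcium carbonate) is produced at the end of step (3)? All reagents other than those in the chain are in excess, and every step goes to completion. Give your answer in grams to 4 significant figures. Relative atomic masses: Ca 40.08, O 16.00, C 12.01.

1032 g

M(C) = 12.01 g/mol.
M(CaCO3) = 40.08 + 12.01 + 3(16.00) = 100.09 g/mol.
n(C) = 123.8 / 12.01 = 10.308 mol.
Reaction (1): C→CO ratio 2:2 ⇒ n(CO) = 10.308 mol.
Reaction (2): CO→CO2 ratio 3:3 ⇒ n(CO2) = 10.308 mol.
Reaction (3): CO2→CaCO3 ratio 1:1 ⇒ n(CaCO3) = 10.308 mol.
Mass of CaCO3 = 10.308 × 100.09 = 1031.7 g.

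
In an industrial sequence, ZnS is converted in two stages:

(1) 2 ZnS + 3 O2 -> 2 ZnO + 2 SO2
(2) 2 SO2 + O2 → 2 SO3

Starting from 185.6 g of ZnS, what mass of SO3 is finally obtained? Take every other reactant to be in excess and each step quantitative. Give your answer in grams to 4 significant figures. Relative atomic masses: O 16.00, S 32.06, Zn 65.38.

152.5 g

M(ZnS) = 65.38 + 32.06 = 97.44 g/mol.
M(SO3) = 32.06 + 3(16.00) = 80.06 g/mol.
n(ZnS) = 185.60 / 97.44 = 1.9048 mol.
Step 1 gives a 2:2 ratio of ZnS to SO2, so n(SO2) = 1.9048 mol.
In step 2 the SO2:SO3 ratio is 2:2, so n(SO3) = 1.9048 mol.
Mass of SO3 = 1.9048 × 80.06 = 152.50 g.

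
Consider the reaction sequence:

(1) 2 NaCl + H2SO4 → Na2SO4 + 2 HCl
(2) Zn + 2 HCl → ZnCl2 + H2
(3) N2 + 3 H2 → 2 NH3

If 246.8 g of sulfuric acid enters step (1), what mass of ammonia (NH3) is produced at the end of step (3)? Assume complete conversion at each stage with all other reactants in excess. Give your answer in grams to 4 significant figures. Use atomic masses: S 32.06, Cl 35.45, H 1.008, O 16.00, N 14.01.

28.58 g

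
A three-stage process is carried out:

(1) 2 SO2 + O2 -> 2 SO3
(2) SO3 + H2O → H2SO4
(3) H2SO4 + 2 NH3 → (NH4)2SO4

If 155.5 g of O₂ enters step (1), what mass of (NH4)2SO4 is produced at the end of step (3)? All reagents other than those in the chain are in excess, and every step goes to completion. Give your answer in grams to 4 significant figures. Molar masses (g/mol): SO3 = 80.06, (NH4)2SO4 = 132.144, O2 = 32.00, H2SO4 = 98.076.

1284 g

n(O2) = 155.5 / 32.00 = 4.8594 mol.
Reaction (1): O2→SO3 ratio 1:2 ⇒ n(SO3) = 9.7188 mol.
Reaction (2): SO3→H2SO4 ratio 1:1 ⇒ n(H2SO4) = 9.7188 mol.
Reaction (3): H2SO4→(NH4)2SO4 ratio 1:1 ⇒ n((NH4)2SO4) = 9.7188 mol.
Mass of (NH4)2SO4 = 9.7188 × 132.144 = 1284.3 g.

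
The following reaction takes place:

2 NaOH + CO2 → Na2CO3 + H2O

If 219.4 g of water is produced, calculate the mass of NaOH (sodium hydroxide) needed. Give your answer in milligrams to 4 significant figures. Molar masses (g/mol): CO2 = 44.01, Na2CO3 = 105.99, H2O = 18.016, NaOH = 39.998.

974200 mg

n(H2O) = 219.40 g / 18.016 g/mol = 12.178 mol.
From the equation the H2O:NaOH mole ratio is 1:2, so n(NaOH) = 12.178 × 2/1 = 24.356 mol.
Mass of NaOH = 24.356 mol × 39.998 g/mol = 974.20 g.
Converting to mg: 974.20 g = 974200 mg.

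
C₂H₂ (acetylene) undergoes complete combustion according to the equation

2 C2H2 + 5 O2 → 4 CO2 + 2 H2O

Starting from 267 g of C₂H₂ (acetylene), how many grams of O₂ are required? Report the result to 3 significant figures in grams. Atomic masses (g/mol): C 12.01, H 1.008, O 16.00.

820 g

M(C2H2) = 2(12.01) + 2(1.008) = 26.036 g/mol.
M(O2) = 2(16.00) = 32.00 g/mol.
n(C2H2) = 267.0 g / 26.036 g/mol = 10.26 mol.
From the equation the C2H2:O2 mole ratio is 2:5, so n(O2) = 10.26 × 5/2 = 25.64 mol.
Mass of O2 = 25.64 mol × 32.00 g/mol = 820.4 g.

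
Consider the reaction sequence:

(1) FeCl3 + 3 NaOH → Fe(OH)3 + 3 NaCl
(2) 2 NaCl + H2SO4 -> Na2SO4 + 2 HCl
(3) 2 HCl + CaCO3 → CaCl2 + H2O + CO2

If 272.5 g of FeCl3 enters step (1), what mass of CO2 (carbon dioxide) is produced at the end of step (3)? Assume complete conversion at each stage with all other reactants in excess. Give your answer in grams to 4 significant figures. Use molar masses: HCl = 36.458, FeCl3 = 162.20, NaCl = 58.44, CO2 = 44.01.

110.9 g

n(FeCl3) = 272.5 / 162.20 = 1.6800 mol.
Reaction (1): FeCl3→NaCl ratio 1:3 ⇒ n(NaCl) = 5.0401 mol.
Reaction (2): NaCl→HCl ratio 2:2 ⇒ n(HCl) = 5.0401 mol.
Reaction (3): HCl→CO2 ratio 2:1 ⇒ n(CO2) = 2.5200 mol.
Mass of CO2 = 2.5200 × 44.01 = 110.91 g.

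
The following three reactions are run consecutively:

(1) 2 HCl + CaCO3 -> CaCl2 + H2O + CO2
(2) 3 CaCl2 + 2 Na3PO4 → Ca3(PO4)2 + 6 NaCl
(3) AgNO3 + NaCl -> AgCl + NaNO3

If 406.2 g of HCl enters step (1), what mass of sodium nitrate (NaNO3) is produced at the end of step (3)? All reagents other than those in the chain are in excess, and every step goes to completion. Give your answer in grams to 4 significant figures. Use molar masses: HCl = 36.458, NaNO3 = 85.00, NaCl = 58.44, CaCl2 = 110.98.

947.0 g

n(HCl) = 406.2 / 36.458 = 11.142 mol.
Reaction (1): HCl→CaCl2 ratio 2:1 ⇒ n(CaCl2) = 5.5708 mol.
Reaction (2): CaCl2→NaCl ratio 3:6 ⇒ n(NaCl) = 11.142 mol.
Reaction (3): NaCl→NaNO3 ratio 1:1 ⇒ n(NaNO3) = 11.142 mol.
Mass of NaNO3 = 11.142 × 85.00 = 947.03 g.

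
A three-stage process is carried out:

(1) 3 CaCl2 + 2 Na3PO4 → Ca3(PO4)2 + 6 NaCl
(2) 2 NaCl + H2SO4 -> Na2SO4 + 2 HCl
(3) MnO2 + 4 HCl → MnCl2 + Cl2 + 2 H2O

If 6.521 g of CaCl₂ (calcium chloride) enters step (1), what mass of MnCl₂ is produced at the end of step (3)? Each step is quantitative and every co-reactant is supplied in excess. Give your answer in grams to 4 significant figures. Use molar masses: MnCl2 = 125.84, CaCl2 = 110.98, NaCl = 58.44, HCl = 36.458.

n(CaCl2) = 6.521 / 110.98 = 0.058758 mol.
Reaction (1): CaCl2→NaCl ratio 3:6 ⇒ n(NaCl) = 0.11752 mol.
Reaction (2): NaCl→HCl ratio 2:2 ⇒ n(HCl) = 0.11752 mol.
Reaction (3): HCl→MnCl2 ratio 4:1 ⇒ n(MnCl2) = 0.029379 mol.
Mass of MnCl2 = 0.029379 × 125.84 = 3.6971 g.

3.697 g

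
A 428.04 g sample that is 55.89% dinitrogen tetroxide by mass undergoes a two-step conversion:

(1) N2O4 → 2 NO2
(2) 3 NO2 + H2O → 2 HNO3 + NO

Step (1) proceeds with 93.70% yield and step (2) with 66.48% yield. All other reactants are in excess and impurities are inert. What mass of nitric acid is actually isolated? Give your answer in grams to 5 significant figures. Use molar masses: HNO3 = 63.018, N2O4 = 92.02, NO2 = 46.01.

136.07 g

Pure N2O4 = 428.04 × 0.5589 = 239.232 g.
n(N2O4) = 239.232 / 92.02 = 2.59978 mol.
Step 1 (N2O4:NO2 = 1:2): theoretical n(NO2) = 5.19956 mol; at 93.70% yield, n(NO2) = 4.87198 mol.
Step 2 (NO2:HNO3 = 3:2): theoretical n(HNO3) = 3.24799 mol, so theoretical mass = 3.24799 × 63.018 = 204.682 g.
At 66.48% yield, actual mass of HNO3 = 204.682 × 0.6648 = 136.072 g.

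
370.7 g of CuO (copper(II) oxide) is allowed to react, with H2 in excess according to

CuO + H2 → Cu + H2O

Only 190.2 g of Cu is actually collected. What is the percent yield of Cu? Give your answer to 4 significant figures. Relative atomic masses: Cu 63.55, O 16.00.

M(CuO) = 63.55 + 16.00 = 79.55 g/mol.
M(Cu) = 63.55 g/mol.
n(CuO) = 370.70 g / 79.55 g/mol = 4.6600 mol.
From the equation the CuO:Cu mole ratio is 1:1, so n(Cu) = 4.6600 × 1/1 = 4.6600 mol.
Mass of Cu = 4.6600 mol × 63.55 g/mol = 296.14 g.
This is the theoretical yield. Percent yield = 190.2 g / 296.14 g × 100% = 64.226%.

64.23 %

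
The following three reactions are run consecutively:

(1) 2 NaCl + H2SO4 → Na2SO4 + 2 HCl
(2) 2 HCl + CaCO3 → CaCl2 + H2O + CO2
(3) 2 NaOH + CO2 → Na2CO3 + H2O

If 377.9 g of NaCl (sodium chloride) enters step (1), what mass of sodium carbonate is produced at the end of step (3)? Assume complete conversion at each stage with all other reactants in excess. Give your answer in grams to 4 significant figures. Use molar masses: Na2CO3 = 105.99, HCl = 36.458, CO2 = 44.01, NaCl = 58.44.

342.7 g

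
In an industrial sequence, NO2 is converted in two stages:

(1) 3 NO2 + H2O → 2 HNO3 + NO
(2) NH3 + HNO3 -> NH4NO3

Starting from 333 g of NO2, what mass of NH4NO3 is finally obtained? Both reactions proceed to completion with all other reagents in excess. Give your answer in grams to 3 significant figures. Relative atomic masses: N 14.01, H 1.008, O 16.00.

386 g

M(NO2) = 14.01 + 2(16.00) = 46.01 g/mol.
M(NH4NO3) = 2(14.01) + 4(1.008) + 3(16.00) = 80.052 g/mol.
n(NO2) = 333.0 / 46.01 = 7.238 mol.
Step 1 gives a 3:2 ratio of NO2 to HNO3, so n(HNO3) = 4.825 mol.
In step 2 the HNO3:NH4NO3 ratio is 1:1, so n(NH4NO3) = 4.825 mol.
Mass of NH4NO3 = 4.825 × 80.052 = 386.3 g.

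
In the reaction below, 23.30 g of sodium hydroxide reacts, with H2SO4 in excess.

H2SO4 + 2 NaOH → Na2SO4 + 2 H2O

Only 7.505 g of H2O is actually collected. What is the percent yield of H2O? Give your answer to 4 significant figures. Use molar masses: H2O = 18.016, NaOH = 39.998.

71.51 %

n(NaOH) = 23.300 g / 39.998 g/mol = 0.58253 mol.
From the equation the NaOH:H2O mole ratio is 2:2, so n(H2O) = 0.58253 × 2/2 = 0.58253 mol.
Mass of H2O = 0.58253 mol × 18.016 g/mol = 10.495 g.
This is the theoretical yield. Percent yield = 7.505 g / 10.495 g × 100% = 71.511%.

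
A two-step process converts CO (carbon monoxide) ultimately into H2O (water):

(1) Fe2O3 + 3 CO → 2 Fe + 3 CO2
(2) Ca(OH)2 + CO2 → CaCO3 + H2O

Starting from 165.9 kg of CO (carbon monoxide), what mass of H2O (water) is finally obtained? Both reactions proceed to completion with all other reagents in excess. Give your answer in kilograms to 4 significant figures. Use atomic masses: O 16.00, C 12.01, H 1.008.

106.7 kg

M(CO) = 12.01 + 16.00 = 28.01 g/mol.
M(H2O) = 2(1.008) + 16.00 = 18.016 g/mol.
165.9 kg = 165900 g.
n(CO) = 165900 / 28.01 = 5922.9 mol.
Step 1 gives a 3:3 ratio of CO to CO2, so n(CO2) = 5922.9 mol.
In step 2 the CO2:H2O ratio is 1:1, so n(H2O) = 5922.9 mol.
Mass of H2O = 5922.9 × 18.016 = 106710 g = 106.7 kg.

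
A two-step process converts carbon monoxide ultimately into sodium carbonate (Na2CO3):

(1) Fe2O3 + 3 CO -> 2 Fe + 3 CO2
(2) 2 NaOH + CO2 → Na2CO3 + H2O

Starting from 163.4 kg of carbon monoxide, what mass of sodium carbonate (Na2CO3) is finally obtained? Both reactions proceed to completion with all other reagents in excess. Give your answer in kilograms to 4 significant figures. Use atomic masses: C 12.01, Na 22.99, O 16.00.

M(CO) = 12.01 + 16.00 = 28.01 g/mol.
M(Na2CO3) = 2(22.99) + 12.01 + 3(16.00) = 105.99 g/mol.
163.4 kg = 163400 g.
n(CO) = 163400 / 28.01 = 5833.6 mol.
Step 1 gives a 3:3 ratio of CO to CO2, so n(CO2) = 5833.6 mol.
In step 2 the CO2:Na2CO3 ratio is 1:1, so n(Na2CO3) = 5833.6 mol.
Mass of Na2CO3 = 5833.6 × 105.99 = 618310 g = 618.3 kg.

618.3 kg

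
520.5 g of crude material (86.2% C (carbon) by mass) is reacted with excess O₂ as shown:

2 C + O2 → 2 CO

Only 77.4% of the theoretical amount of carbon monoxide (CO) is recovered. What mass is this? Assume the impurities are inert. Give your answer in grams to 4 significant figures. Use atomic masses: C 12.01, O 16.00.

809.9 g

Pure C available = 520.5 g × 0.862 = 448.67 g.
M(C) = 12.01 g/mol.
M(CO) = 12.01 + 16.00 = 28.01 g/mol.
n(C) = 448.67 g / 12.01 g/mol = 37.358 mol.
From the equation the C:CO mole ratio is 2:2, so n(CO) = 37.358 × 2/2 = 37.358 mol.
Mass of CO = 37.358 mol × 28.01 g/mol = 1046.4 g.
Actual mass collected = 1046.4 g × 0.774 = 809.91 g.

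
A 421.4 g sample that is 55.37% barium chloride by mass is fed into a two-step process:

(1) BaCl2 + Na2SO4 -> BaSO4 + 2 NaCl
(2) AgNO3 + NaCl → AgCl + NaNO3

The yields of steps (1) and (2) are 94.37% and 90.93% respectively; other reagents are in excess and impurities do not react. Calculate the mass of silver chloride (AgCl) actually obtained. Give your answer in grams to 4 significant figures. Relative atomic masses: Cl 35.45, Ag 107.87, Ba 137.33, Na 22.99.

275.6 g

Pure BaCl2 = 421.4 × 0.5537 = 233.33 g.
M(BaCl2) = 137.33 + 2(35.45) = 208.23 g/mol.
M(AgCl) = 107.87 + 35.45 = 143.32 g/mol.
n(BaCl2) = 233.33 / 208.23 = 1.1205 mol.
Step 1 (BaCl2:NaCl = 1:2): theoretical n(NaCl) = 2.2411 mol; at 94.37% yield, n(NaCl) = 2.1149 mol.
Step 2 (NaCl:AgCl = 1:1): theoretical n(AgCl) = 2.1149 mol, so theoretical mass = 2.1149 × 143.32 = 303.11 g.
At 90.93% yield, actual mass of AgCl = 303.11 × 0.9093 = 275.62 g.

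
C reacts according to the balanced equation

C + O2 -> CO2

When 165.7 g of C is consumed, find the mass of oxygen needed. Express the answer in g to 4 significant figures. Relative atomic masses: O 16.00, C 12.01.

M(C) = 12.01 g/mol.
M(O2) = 2(16.00) = 32.00 g/mol.
n(C) = 165.70 g / 12.01 g/mol = 13.797 mol.
From the equation the C:O2 mole ratio is 1:1, so n(O2) = 13.797 × 1/1 = 13.797 mol.
Mass of O2 = 13.797 mol × 32.00 g/mol = 441.50 g.

441.5 g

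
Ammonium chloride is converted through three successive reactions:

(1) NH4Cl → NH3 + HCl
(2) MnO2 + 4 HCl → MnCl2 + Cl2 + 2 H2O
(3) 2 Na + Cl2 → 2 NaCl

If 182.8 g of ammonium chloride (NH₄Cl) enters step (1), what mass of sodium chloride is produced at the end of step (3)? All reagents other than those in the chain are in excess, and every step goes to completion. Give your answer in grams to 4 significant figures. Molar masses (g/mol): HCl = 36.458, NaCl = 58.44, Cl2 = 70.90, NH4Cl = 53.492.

n(NH4Cl) = 182.8 / 53.492 = 3.4173 mol.
Reaction (1): NH4Cl→HCl ratio 1:1 ⇒ n(HCl) = 3.4173 mol.
Reaction (2): HCl→Cl2 ratio 4:1 ⇒ n(Cl2) = 0.85433 mol.
Reaction (3): Cl2→NaCl ratio 1:2 ⇒ n(NaCl) = 1.7087 mol.
Mass of NaCl = 1.7087 × 58.44 = 99.854 g.

99.85 g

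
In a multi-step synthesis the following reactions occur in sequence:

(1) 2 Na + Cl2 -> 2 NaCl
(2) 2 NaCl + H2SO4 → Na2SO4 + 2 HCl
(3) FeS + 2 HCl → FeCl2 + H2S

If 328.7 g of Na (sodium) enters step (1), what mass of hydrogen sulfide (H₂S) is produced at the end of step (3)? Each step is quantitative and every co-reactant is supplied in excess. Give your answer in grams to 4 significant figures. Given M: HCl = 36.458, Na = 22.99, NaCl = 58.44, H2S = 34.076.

243.6 g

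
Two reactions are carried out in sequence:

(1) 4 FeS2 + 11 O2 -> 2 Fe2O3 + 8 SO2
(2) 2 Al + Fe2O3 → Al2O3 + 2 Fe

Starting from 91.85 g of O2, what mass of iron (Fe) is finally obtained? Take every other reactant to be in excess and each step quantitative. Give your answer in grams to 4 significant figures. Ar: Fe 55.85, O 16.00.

58.29 g

M(O2) = 2(16.00) = 32.00 g/mol.
M(Fe) = 55.85 g/mol.
n(O2) = 91.850 / 32.00 = 2.8703 mol.
Step 1 gives a 11:2 ratio of O2 to Fe2O3, so n(Fe2O3) = 0.52187 mol.
In step 2 the Fe2O3:Fe ratio is 1:2, so n(Fe) = 1.0437 mol.
Mass of Fe = 1.0437 × 55.85 = 58.293 g.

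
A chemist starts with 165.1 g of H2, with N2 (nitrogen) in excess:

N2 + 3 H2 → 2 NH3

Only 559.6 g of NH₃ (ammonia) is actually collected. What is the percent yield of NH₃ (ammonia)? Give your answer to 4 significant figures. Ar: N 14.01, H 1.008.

M(H2) = 2(1.008) = 2.016 g/mol.
M(NH3) = 14.01 + 3(1.008) = 17.034 g/mol.
n(H2) = 165.10 g / 2.016 g/mol = 81.895 mol.
From the equation the H2:NH3 mole ratio is 3:2, so n(NH3) = 81.895 × 2/3 = 54.597 mol.
Mass of NH3 = 54.597 mol × 17.034 g/mol = 930.00 g.
This is the theoretical yield. Percent yield = 559.6 g / 930.00 g × 100% = 60.172%.

60.17 %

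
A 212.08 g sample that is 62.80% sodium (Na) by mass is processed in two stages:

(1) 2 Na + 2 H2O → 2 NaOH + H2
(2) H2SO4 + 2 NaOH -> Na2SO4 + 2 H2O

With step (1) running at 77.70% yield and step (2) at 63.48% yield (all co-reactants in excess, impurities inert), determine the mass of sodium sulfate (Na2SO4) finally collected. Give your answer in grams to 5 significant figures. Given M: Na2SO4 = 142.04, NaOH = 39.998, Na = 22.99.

202.94 g

Pure Na = 212.08 × 0.6280 = 133.186 g.
n(Na) = 133.186 / 22.99 = 5.79322 mol.
Step 1 (Na:NaOH = 2:2): theoretical n(NaOH) = 5.79322 mol; at 77.70% yield, n(NaOH) = 4.50134 mol.
Step 2 (NaOH:Na2SO4 = 2:1): theoretical n(Na2SO4) = 2.25067 mol, so theoretical mass = 2.25067 × 142.04 = 319.685 g.
At 63.48% yield, actual mass of Na2SO4 = 319.685 × 0.6348 = 202.936 g.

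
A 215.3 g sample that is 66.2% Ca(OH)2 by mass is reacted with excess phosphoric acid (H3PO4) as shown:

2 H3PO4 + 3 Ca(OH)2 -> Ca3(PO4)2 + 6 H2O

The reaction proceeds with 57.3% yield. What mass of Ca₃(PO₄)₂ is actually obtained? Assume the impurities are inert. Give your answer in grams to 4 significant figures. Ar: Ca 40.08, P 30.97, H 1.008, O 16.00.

114.0 g

Pure Ca(OH)2 available = 215.3 g × 0.662 = 142.53 g.
M(Ca(OH)2) = 40.08 + 2(16.00) + 2(1.008) = 74.096 g/mol.
M(Ca3(PO4)2) = 3(40.08) + 2(30.97) + 8(16.00) = 310.18 g/mol.
n(Ca(OH)2) = 142.53 g / 74.096 g/mol = 1.9236 mol.
From the equation the Ca(OH)2:Ca3(PO4)2 mole ratio is 3:1, so n(Ca3(PO4)2) = 1.9236 × 1/3 = 0.64119 mol.
Mass of Ca3(PO4)2 = 0.64119 mol × 310.18 g/mol = 198.88 g.
Actual mass collected = 198.88 g × 0.573 = 113.96 g.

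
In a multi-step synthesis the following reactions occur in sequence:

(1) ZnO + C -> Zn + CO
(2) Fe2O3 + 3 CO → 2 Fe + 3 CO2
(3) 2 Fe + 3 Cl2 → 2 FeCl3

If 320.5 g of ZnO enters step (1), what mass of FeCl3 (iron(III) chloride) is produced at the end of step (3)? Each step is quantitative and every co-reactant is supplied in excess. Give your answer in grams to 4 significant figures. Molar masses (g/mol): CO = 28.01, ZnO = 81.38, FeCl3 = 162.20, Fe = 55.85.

n(ZnO) = 320.5 / 81.38 = 3.9383 mol.
Reaction (1): ZnO→CO ratio 1:1 ⇒ n(CO) = 3.9383 mol.
Reaction (2): CO→Fe ratio 3:2 ⇒ n(Fe) = 2.6255 mol.
Reaction (3): Fe→FeCl3 ratio 2:2 ⇒ n(FeCl3) = 2.6255 mol.
Mass of FeCl3 = 2.6255 × 162.20 = 425.86 g.

425.9 g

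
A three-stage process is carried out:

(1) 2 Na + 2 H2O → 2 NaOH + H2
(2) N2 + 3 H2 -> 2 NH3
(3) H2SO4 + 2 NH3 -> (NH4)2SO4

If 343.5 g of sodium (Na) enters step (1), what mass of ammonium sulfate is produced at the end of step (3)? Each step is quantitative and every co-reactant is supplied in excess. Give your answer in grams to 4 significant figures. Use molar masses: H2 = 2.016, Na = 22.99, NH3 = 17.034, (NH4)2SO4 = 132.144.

n(Na) = 343.5 / 22.99 = 14.941 mol.
Reaction (1): Na→H2 ratio 2:1 ⇒ n(H2) = 7.4706 mol.
Reaction (2): H2→NH3 ratio 3:2 ⇒ n(NH3) = 4.9804 mol.
Reaction (3): NH3→(NH4)2SO4 ratio 2:1 ⇒ n((NH4)2SO4) = 2.4902 mol.
Mass of (NH4)2SO4 = 2.4902 × 132.144 = 329.07 g.

329.1 g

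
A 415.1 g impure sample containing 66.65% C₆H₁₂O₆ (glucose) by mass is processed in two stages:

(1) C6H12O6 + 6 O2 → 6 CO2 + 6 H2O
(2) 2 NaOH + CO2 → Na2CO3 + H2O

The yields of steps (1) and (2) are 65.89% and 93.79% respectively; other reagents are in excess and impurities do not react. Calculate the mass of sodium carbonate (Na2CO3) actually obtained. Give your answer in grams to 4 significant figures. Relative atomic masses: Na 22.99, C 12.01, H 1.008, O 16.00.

Pure C6H12O6 = 415.1 × 0.6665 = 276.66 g.
M(C6H12O6) = 6(12.01) + 12(1.008) + 6(16.00) = 180.156 g/mol.
M(Na2CO3) = 2(22.99) + 12.01 + 3(16.00) = 105.99 g/mol.
n(C6H12O6) = 276.66 / 180.156 = 1.5357 mol.
Step 1 (C6H12O6:CO2 = 1:6): theoretical n(CO2) = 9.2142 mol; at 65.89% yield, n(CO2) = 6.0712 mol.
Step 2 (CO2:Na2CO3 = 1:1): theoretical n(Na2CO3) = 6.0712 mol, so theoretical mass = 6.0712 × 105.99 = 643.49 g.
At 93.79% yield, actual mass of Na2CO3 = 643.49 × 0.9379 = 603.53 g.

603.5 g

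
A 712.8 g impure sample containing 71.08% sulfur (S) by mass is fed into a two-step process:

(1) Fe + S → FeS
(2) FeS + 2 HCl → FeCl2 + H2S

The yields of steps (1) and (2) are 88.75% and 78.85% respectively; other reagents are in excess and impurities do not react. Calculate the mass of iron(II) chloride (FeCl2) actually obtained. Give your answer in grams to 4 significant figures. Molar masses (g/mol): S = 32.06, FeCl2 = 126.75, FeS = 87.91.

Pure S = 712.8 × 0.7108 = 506.66 g.
n(S) = 506.66 / 32.06 = 15.803 mol.
Step 1 (S:FeS = 1:1): theoretical n(FeS) = 15.803 mol; at 88.75% yield, n(FeS) = 14.026 mol.
Step 2 (FeS:FeCl2 = 1:1): theoretical n(FeCl2) = 14.026 mol, so theoretical mass = 14.026 × 126.75 = 1777.7 g.
At 78.85% yield, actual mass of FeCl2 = 1777.7 × 0.7885 = 1401.7 g.

1402 g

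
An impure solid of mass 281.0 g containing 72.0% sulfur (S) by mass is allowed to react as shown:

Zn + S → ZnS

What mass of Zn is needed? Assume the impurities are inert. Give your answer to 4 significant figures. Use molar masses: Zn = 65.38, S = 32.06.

Mass of pure S = 281.0 g × 0.720 = 202.32 g.
n(S) = 202.32 g / 32.06 g/mol = 6.3107 mol.
From the equation the S:Zn mole ratio is 1:1, so n(Zn) = 6.3107 × 1/1 = 6.3107 mol.
Mass of Zn = 6.3107 mol × 65.38 g/mol = 412.59 g.

412.6 g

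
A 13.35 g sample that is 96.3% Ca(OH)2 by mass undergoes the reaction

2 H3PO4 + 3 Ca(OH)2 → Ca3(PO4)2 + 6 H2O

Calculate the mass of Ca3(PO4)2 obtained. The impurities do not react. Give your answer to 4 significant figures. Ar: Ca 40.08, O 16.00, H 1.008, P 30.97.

Mass of pure Ca(OH)2 = 13.35 g × 0.963 = 12.856 g.
M(Ca(OH)2) = 40.08 + 2(16.00) + 2(1.008) = 74.096 g/mol.
M(Ca3(PO4)2) = 3(40.08) + 2(30.97) + 8(16.00) = 310.18 g/mol.
n(Ca(OH)2) = 12.856 g / 74.096 g/mol = 0.17351 mol.
From the equation the Ca(OH)2:Ca3(PO4)2 mole ratio is 3:1, so n(Ca3(PO4)2) = 0.17351 × 1/3 = 0.057835 mol.
Mass of Ca3(PO4)2 = 0.057835 mol × 310.18 g/mol = 17.939 g.

17.94 g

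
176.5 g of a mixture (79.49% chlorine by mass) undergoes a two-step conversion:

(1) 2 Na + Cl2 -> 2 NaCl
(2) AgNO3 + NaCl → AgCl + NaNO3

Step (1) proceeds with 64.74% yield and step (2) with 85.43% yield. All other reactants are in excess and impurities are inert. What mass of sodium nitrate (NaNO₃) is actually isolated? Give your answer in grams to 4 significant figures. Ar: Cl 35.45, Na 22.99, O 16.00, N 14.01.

186.1 g

Pure Cl2 = 176.5 × 0.7949 = 140.30 g.
M(Cl2) = 2(35.45) = 70.90 g/mol.
M(NaNO3) = 22.99 + 14.01 + 3(16.00) = 85.00 g/mol.
n(Cl2) = 140.30 / 70.90 = 1.9788 mol.
Step 1 (Cl2:NaCl = 1:2): theoretical n(NaCl) = 3.9577 mol; at 64.74% yield, n(NaCl) = 2.5622 mol.
Step 2 (NaCl:NaNO3 = 1:1): theoretical n(NaNO3) = 2.5622 mol, so theoretical mass = 2.5622 × 85.00 = 217.79 g.
At 85.43% yield, actual mass of NaNO3 = 217.79 × 0.8543 = 186.06 g.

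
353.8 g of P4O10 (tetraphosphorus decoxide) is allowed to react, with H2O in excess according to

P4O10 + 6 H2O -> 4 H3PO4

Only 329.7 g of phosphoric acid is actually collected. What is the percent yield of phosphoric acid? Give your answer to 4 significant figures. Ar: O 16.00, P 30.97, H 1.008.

M(P4O10) = 4(30.97) + 10(16.00) = 283.88 g/mol.
M(H3PO4) = 3(1.008) + 30.97 + 4(16.00) = 97.994 g/mol.
n(P4O10) = 353.80 g / 283.88 g/mol = 1.2463 mol.
From the equation the P4O10:H3PO4 mole ratio is 1:4, so n(H3PO4) = 1.2463 × 4/1 = 4.9852 mol.
Mass of H3PO4 = 4.9852 mol × 97.994 g/mol = 488.52 g.
This is the theoretical yield. Percent yield = 329.7 g / 488.52 g × 100% = 67.490%.

67.49 %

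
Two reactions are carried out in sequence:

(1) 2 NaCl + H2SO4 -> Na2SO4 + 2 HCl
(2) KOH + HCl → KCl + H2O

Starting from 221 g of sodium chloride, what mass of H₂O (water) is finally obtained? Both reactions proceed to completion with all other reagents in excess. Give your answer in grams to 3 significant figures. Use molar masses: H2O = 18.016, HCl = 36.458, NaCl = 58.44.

68.1 g

n(NaCl) = 221.0 / 58.44 = 3.782 mol.
Step 1 gives a 2:2 ratio of NaCl to HCl, so n(HCl) = 3.782 mol.
In step 2 the HCl:H2O ratio is 1:1, so n(H2O) = 3.782 mol.
Mass of H2O = 3.782 × 18.016 = 68.13 g.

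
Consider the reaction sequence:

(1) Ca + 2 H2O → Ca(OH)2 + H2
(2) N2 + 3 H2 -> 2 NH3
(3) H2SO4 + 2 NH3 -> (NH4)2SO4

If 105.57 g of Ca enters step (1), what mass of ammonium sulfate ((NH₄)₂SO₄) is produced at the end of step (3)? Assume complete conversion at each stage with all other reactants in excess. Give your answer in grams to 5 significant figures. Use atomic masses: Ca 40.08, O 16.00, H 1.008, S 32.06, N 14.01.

116.02 g

M(Ca) = 40.08 g/mol.
M((NH4)2SO4) = 2(14.01) + 8(1.008) + 32.06 + 4(16.00) = 132.144 g/mol.
n(Ca) = 105.57 / 40.08 = 2.63398 mol.
Reaction (1): Ca→H2 ratio 1:1 ⇒ n(H2) = 2.63398 mol.
Reaction (2): H2→NH3 ratio 3:2 ⇒ n(NH3) = 1.75599 mol.
Reaction (3): NH3→(NH4)2SO4 ratio 2:1 ⇒ n((NH4)2SO4) = 0.877994 mol.
Mass of (NH4)2SO4 = 0.877994 × 132.144 = 116.022 g.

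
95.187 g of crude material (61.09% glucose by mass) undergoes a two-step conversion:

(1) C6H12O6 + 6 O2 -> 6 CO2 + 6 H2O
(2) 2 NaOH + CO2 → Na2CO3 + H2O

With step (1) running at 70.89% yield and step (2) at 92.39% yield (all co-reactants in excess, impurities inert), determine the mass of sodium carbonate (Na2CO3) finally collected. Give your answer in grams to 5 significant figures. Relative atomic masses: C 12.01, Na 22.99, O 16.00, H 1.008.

134.44 g

Pure C6H12O6 = 95.187 × 0.6109 = 58.1497 g.
M(C6H12O6) = 6(12.01) + 12(1.008) + 6(16.00) = 180.156 g/mol.
M(Na2CO3) = 2(22.99) + 12.01 + 3(16.00) = 105.99 g/mol.
n(C6H12O6) = 58.1497 / 180.156 = 0.322774 mol.
Step 1 (C6H12O6:CO2 = 1:6): theoretical n(CO2) = 1.93665 mol; at 70.89% yield, n(CO2) = 1.37289 mol.
Step 2 (CO2:Na2CO3 = 1:1): theoretical n(Na2CO3) = 1.37289 mol, so theoretical mass = 1.37289 × 105.99 = 145.512 g.
At 92.39% yield, actual mass of Na2CO3 = 145.512 × 0.9239 = 134.439 g.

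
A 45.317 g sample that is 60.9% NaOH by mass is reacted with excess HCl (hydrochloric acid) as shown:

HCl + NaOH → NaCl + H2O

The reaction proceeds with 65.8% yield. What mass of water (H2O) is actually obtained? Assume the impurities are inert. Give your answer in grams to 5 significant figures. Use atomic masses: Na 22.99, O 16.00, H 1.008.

Pure NaOH available = 45.317 g × 0.609 = 27.5981 g.
M(NaOH) = 22.99 + 16.00 + 1.008 = 39.998 g/mol.
M(H2O) = 2(1.008) + 16.00 = 18.016 g/mol.
n(NaOH) = 27.5981 g / 39.998 g/mol = 0.689986 mol.
From the equation the NaOH:H2O mole ratio is 1:1, so n(H2O) = 0.689986 × 1/1 = 0.689986 mol.
Mass of H2O = 0.689986 mol × 18.016 g/mol = 12.4308 g.
Actual mass collected = 12.4308 g × 0.658 = 8.17946 g.

8.1795 g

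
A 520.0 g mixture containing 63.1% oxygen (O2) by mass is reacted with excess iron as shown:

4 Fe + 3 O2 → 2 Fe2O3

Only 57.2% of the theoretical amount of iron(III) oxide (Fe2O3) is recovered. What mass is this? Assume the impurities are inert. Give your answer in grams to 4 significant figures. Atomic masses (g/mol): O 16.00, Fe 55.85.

624.4 g

Pure O2 available = 520.0 g × 0.631 = 328.12 g.
M(O2) = 2(16.00) = 32.00 g/mol.
M(Fe2O3) = 2(55.85) + 3(16.00) = 159.70 g/mol.
n(O2) = 328.12 g / 32.00 g/mol = 10.254 mol.
From the equation the O2:Fe2O3 mole ratio is 3:2, so n(Fe2O3) = 10.254 × 2/3 = 6.8358 mol.
Mass of Fe2O3 = 6.8358 mol × 159.70 g/mol = 1091.7 g.
Actual mass collected = 1091.7 g × 0.572 = 624.44 g.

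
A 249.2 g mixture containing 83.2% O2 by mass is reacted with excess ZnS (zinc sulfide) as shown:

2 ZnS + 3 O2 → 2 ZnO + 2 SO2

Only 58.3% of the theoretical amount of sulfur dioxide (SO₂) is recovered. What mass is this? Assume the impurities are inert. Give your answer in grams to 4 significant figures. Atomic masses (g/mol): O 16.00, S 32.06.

Pure O2 available = 249.2 g × 0.832 = 207.33 g.
M(O2) = 2(16.00) = 32.00 g/mol.
M(SO2) = 32.06 + 2(16.00) = 64.06 g/mol.
n(O2) = 207.33 g / 32.00 g/mol = 6.4792 mol.
From the equation the O2:SO2 mole ratio is 3:2, so n(SO2) = 6.4792 × 2/3 = 4.3195 mol.
Mass of SO2 = 4.3195 mol × 64.06 g/mol = 276.71 g.
Actual mass collected = 276.71 g × 0.583 = 161.32 g.

161.3 g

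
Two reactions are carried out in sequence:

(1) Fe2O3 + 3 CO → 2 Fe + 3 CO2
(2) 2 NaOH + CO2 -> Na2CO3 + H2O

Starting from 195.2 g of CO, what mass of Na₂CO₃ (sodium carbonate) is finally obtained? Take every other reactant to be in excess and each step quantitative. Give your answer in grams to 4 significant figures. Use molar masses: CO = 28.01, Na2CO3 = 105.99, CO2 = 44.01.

738.6 g

n(CO) = 195.20 / 28.01 = 6.9689 mol.
Step 1 gives a 3:3 ratio of CO to CO2, so n(CO2) = 6.9689 mol.
In step 2 the CO2:Na2CO3 ratio is 1:1, so n(Na2CO3) = 6.9689 mol.
Mass of Na2CO3 = 6.9689 × 105.99 = 738.64 g.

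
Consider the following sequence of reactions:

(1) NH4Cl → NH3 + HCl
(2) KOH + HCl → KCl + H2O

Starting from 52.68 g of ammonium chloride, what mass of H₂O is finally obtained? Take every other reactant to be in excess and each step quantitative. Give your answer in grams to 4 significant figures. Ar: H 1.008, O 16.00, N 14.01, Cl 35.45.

17.74 g

M(NH4Cl) = 14.01 + 4(1.008) + 35.45 = 53.492 g/mol.
M(H2O) = 2(1.008) + 16.00 = 18.016 g/mol.
n(NH4Cl) = 52.680 / 53.492 = 0.98482 mol.
Step 1 gives a 1:1 ratio of NH4Cl to HCl, so n(HCl) = 0.98482 mol.
In step 2 the HCl:H2O ratio is 1:1, so n(H2O) = 0.98482 mol.
Mass of H2O = 0.98482 × 18.016 = 17.743 g.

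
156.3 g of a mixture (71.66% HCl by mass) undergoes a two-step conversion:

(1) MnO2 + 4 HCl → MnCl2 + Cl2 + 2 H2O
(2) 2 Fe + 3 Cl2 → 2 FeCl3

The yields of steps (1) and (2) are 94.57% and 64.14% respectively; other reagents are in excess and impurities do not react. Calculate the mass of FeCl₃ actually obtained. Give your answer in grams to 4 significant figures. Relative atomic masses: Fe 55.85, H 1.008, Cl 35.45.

Pure HCl = 156.3 × 0.7166 = 112.00 g.
M(HCl) = 1.008 + 35.45 = 36.458 g/mol.
M(FeCl3) = 55.85 + 3(35.45) = 162.20 g/mol.
n(HCl) = 112.00 / 36.458 = 3.0722 mol.
Step 1 (HCl:Cl2 = 4:1): theoretical n(Cl2) = 0.76804 mol; at 94.57% yield, n(Cl2) = 0.72633 mol.
Step 2 (Cl2:FeCl3 = 3:2): theoretical n(FeCl3) = 0.48422 mol, so theoretical mass = 0.48422 × 162.20 = 78.541 g.
At 64.14% yield, actual mass of FeCl3 = 78.541 × 0.6414 = 50.376 g.

50.38 g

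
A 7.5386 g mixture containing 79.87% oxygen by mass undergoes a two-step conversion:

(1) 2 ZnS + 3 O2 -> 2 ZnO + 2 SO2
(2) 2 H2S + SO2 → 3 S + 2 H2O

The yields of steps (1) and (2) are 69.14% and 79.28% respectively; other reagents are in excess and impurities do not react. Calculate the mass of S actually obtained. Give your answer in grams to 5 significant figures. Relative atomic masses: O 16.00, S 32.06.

Pure O2 = 7.5386 × 0.7987 = 6.02108 g.
M(O2) = 2(16.00) = 32.00 g/mol.
M(S) = 32.06 g/mol.
n(O2) = 6.02108 / 32.00 = 0.188159 mol.
Step 1 (O2:SO2 = 3:2): theoretical n(SO2) = 0.125439 mol; at 69.14% yield, n(SO2) = 0.0867286 mol.
Step 2 (SO2:S = 1:3): theoretical n(S) = 0.260186 mol, so theoretical mass = 0.260186 × 32.06 = 8.34156 g.
At 79.28% yield, actual mass of S = 8.34156 × 0.7928 = 6.61319 g.

6.6132 g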